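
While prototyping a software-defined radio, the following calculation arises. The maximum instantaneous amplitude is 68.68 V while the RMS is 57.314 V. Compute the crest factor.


Crest factor is the ratio of peak to RMS:
CF = V_peak / V_rms
   = 68.68 / 57.314
   = 1.1983

1.1983


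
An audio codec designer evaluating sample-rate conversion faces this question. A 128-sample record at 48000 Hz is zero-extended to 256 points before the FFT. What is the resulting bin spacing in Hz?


Frequency resolution after zero-padding:
N_padded = 128 * 2 = 256
df = fs / N_padded
   = 48000 / 256
   = 187.5 Hz

187.5 Hz


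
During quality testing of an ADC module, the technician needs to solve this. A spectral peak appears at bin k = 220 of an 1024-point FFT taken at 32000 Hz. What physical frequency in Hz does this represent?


Frequency of DFT bin k:
f_k = k * fs / N
    = 220 * 32000 / 1024
    = 7040000 / 1024
    = 6875.0 Hz

6875.0 Hz


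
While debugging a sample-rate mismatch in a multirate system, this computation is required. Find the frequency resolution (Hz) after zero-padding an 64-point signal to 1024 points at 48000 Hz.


Frequency resolution after zero-padding:
N_padded = 64 * 16 = 1024
df = fs / N_padded
   = 48000 / 1024
   = 46.875 Hz

46.875 Hz


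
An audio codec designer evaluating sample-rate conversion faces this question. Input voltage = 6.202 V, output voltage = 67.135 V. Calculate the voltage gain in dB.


Voltage gain in dB:
G = 20 * log10(Vout / Vin)
  = 20 * log10(67.135 / 6.202)
  = 20 * log10(10.824734)
  = 20 * 1.034417
  = 20.69 dB

20.69 dB


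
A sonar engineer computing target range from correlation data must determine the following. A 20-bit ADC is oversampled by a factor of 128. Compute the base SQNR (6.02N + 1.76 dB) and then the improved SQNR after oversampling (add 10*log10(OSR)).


Step 1 — baseline SQNR at Nyquist:
SQNR_base = 6.02*N + 1.76
          = 6.02*20 + 1.76
          = 122.16 dB

Step 2 — oversampling processing gain:
G = 10*log10(OSR) = 10*log10(128) = 21.07 dB

Step 3 — total:
SQNR_total = 122.16 + 21.07 = 143.23 dB

Base SQNR = 122.16 dB; oversampled SQNR = 143.23 dB


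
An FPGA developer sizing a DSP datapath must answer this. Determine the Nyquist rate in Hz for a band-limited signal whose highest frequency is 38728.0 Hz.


The Nyquist rate is twice the maximum frequency component.
fs_min = 2 * fmax
      = 2 * 38728.0
      = 77456.0 Hz

77456.0


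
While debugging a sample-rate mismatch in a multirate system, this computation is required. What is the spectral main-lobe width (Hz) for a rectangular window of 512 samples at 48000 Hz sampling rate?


Main lobe width for a rectangular window:
Width = 2 * fs / N
      = 2 * 48000 / 512
      = 96000 / 512
      = 187.5 Hz

187.5 Hz


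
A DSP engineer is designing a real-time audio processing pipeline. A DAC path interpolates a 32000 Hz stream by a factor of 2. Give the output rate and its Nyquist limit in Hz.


Step 1 — output sample rate after interpolation by L:
fs_out = L * fs_in = 2 * 32000 = 64000 Hz

Step 2 — Nyquist frequency of the output stream:
f_Nyq = fs_out / 2 = 64000 / 2 = 32000.0 Hz

fs_out = 64000 Hz; f_Nyquist = 32000.0 Hz


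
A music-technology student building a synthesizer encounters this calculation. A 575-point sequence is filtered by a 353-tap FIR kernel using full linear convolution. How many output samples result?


Linear convolution output length:
L = N + M - 1
  = 575 + 353 - 1
  = 927 samples

927


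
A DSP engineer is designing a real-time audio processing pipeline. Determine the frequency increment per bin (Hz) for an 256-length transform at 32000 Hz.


DFT frequency resolution:
df = fs / N
   = 32000 / 256
   = 125.0 Hz

125.0 Hz


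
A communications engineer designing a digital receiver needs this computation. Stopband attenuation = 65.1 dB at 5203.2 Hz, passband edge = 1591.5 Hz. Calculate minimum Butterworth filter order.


Butterworth filter order formula:
n = log10(10^(A/10) - 1) / (2 * log10(f_stop/f_pass))
10^(65.1/10) - 1 = 3235935.5693
f_stop/f_pass = 5203.2 / 1591.5 = 3.2694
n = 6.327 -> ceil = 7

7


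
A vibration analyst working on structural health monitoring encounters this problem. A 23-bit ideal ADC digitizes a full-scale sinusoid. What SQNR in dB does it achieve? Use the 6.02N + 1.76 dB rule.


Theoretical SNR for a full-scale sinusoid:
SNR = 6.02 * N + 1.76
    = 6.02 * 23 + 1.76
    = 138.46 + 1.76
    = 140.22 dB

140.22 dB


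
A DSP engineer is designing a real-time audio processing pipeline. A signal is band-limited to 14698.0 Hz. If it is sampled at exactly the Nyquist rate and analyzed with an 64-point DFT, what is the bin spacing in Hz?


Step 1 — Nyquist sampling rate:
fs = 2 * fmax = 2 * 14698.0 = 29396.0 Hz

Step 2 — DFT bin spacing:
df = fs / N = 29396.0 / 64 = 459.3125 Hz

459.3125 Hz


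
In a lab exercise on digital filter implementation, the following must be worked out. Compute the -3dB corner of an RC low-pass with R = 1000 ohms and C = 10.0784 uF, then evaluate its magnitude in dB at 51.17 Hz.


Step 1 — cutoff frequency:
fc = 1 / (2*pi*R*C)
C = 10.0784 uF = 1.00784e-05 F
fc = 1 / (2*pi*1000*1.00784e-05)
   = 15.7917 Hz

Step 2 — magnitude at f = 51.17 Hz:
|H(f)| = 1 / sqrt(1 + (f/fc)^2)
f/fc = 51.17 / 15.7917 = 3.24031
|H| = 1 / sqrt(1 + 10.499609) = 0.2948889
|H|_dB = 20*log10(0.2948889) = -10.61 dB

fc = 15.7917 Hz; |H(51.17 Hz)| = -10.61 dB


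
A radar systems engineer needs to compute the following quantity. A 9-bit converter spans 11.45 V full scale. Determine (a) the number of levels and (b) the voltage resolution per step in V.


Step 1 — number of quantization levels:
L = 2^N = 2^9 = 512

Step 2 — LSB step size:
delta = Vfs / L
      = 11.45 / 512
      = 0.02236328 V

Levels = 512; step size = 0.02236328 V


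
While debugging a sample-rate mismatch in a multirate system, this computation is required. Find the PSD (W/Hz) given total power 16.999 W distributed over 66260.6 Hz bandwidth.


Power spectral density:
PSD = P / BW
    = 16.999 / 66260.6
    = 0.00025655 W/Hz

0.00025655 W/Hz


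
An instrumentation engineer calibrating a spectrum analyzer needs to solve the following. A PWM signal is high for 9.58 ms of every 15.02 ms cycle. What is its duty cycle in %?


Duty cycle as a percentage:
DC = (t_on / T) * 100
   = (9.58 / 15.02) * 100
   = 0.637816 * 100
   = 63.78 %

63.78 %


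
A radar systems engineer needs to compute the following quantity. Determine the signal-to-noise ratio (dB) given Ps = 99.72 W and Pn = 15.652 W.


SNR in decibels:
SNR = 10 * log10(Ps / Pn)
    = 10 * log10(99.72 / 15.652)
    = 10 * log10(6.3711)
    = 10 * 0.8042
    = 8.04 dB

8.04 dB


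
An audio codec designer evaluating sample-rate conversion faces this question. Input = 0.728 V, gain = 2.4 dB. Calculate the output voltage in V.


Output voltage from dB gain:
V_out = V_in * 10^(gain_dB / 20)
      = 0.728 * 10^(2.4 / 20)
      = 0.728 * 1.318257
      = 0.9597 V

0.9597 V


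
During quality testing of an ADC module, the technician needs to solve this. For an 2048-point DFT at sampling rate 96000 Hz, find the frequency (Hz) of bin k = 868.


Frequency of DFT bin k:
f_k = k * fs / N
    = 868 * 96000 / 2048
    = 83328000 / 2048
    = 40687.5 Hz

40687.5 Hz


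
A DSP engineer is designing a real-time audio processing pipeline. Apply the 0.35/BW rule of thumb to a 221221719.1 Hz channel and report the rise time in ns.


Rise time from bandwidth relationship:
tr = 0.35 / BW
   = 0.35 / 221221719.1
   = 1.582123136e-09 s
   = 1.5821 ns

1.5821 ns


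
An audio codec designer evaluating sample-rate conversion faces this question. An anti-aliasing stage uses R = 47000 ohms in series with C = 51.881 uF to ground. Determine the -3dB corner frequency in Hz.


Cutoff frequency of a first-order RC filter:
fc = 1 / (2 * pi * R * C)
C = 51.881 uF = 5.1881e-05 F
fc = 1 / (2 * pi * 47000 * 5.1881e-05)
   = 1 / 15.320963035324
   = 0.06527 Hz

0.06527 Hz


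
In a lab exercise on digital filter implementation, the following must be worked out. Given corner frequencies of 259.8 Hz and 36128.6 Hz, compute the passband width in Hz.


Bandwidth is the difference of -3dB frequencies:
BW = f_high - f_low
   = 36128.6 - 259.8
   = 35868.8 Hz

35868.8 Hz


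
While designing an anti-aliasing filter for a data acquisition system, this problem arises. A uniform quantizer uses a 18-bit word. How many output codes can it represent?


Number of quantization levels = 2^N
= 2^18
= 262144

262144


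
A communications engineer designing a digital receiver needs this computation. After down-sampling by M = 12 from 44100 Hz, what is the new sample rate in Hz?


Decimation reduces the sample rate:
fs_out = fs_in / M
       = 44100 / 12
       = 3675.0 Hz

3675.0 Hz


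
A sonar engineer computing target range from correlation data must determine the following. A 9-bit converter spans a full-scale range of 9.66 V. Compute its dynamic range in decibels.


Dynamic range from full-scale to LSB:
V_min = V_max / 2^bits = 9.66 / 2^9
DR = 20 * log10(V_max / V_min)
   = 20 * log10(2^9)
   = 20 * 9 * log10(2)
   = 54.19 dB

54.19 dB


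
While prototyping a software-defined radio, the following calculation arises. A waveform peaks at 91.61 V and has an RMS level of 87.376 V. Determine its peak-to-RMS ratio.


Crest factor is the ratio of peak to RMS:
CF = V_peak / V_rms
   = 91.61 / 87.376
   = 1.0485

1.0485


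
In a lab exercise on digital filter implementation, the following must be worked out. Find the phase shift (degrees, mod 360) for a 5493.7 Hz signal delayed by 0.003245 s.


Phase shift from frequency and time delay:
phi = 360 * f * t_delay
    = 360 * 5493.7 * 0.003245
    = 6417.74 degrees
    mod 360 = 297.74 degrees

297.74 degrees


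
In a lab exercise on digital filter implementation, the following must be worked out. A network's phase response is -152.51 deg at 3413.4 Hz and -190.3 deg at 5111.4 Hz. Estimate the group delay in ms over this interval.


Group delay from phase difference:
tau = -d(phi)/d(omega)
d(phi) = -37.79 deg = -0.65956 rad
d(omega) = 2*pi*(5111.4 - 3413.4) = 10668.8487 rad/s
tau = -(-0.65956) / 10668.8487
    = 0.0618 ms

0.0618 ms


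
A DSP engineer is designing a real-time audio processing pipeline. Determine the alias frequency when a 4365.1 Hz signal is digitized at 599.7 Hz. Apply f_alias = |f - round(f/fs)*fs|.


Compute the nearest integer multiple of fs to the signal:
n = round(4365.1 / 599.7) = 7
f_alias = |4365.1 - 7 * 599.7|
        = |4365.1 - 4197.9|
        = 167.2 Hz

167.2


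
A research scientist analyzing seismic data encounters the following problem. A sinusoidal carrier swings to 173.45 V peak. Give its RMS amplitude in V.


RMS voltage for a sinusoidal waveform:
V_rms = V_peak / sqrt(2)
      = 173.45 / 1.414214
      = 122.648 V

122.648 V


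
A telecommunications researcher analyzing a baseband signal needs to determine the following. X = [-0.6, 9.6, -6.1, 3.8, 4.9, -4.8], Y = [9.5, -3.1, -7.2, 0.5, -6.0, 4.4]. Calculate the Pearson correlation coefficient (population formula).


Pearson correlation coefficient (population):
r = cov(X,Y) / (std(X) * std(Y))
Mean X = 1.1333, Mean Y = -0.3167
Cov(X,Y) = -6.334444
Std(X) = 5.530421, Std(Y) = 5.869531
r = -0.1951

-0.1951


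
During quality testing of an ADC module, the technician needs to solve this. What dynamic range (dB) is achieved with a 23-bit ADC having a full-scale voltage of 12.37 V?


Dynamic range from full-scale to LSB:
V_min = V_max / 2^bits = 12.37 / 2^23
DR = 20 * log10(V_max / V_min)
   = 20 * log10(2^23)
   = 20 * 23 * log10(2)
   = 138.47 dB

138.47 dB


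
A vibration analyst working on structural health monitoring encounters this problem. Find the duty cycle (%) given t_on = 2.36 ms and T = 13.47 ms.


Duty cycle as a percentage:
DC = (t_on / T) * 100
   = (2.36 / 13.47) * 100
   = 0.175204 * 100
   = 17.52 %

17.52 %


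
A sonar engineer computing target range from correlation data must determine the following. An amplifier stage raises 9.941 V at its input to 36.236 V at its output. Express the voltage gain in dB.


Voltage gain in dB:
G = 20 * log10(Vout / Vin)
  = 20 * log10(36.236 / 9.941)
  = 20 * log10(3.645106)
  = 20 * 0.56171
  = 11.23 dB

11.23 dB


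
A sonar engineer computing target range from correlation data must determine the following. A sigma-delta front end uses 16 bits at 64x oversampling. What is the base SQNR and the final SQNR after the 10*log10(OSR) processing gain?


Step 1 — baseline SQNR at Nyquist:
SQNR_base = 6.02*N + 1.76
          = 6.02*16 + 1.76
          = 98.08 dB

Step 2 — oversampling processing gain:
G = 10*log10(OSR) = 10*log10(64) = 18.06 dB

Step 3 — total:
SQNR_total = 98.08 + 18.06 = 116.14 dB

Base SQNR = 98.08 dB; oversampled SQNR = 116.14 dB


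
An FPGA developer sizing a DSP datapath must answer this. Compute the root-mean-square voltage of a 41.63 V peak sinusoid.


RMS voltage for a sinusoidal waveform:
V_rms = V_peak / sqrt(2)
      = 41.63 / 1.414214
      = 29.437 V

29.437 V


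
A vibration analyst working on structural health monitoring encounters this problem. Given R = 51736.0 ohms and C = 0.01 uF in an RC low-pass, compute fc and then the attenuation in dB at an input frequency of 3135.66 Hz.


Step 1 — cutoff frequency:
fc = 1 / (2*pi*R*C)
C = 0.01 uF = 1e-08 F
fc = 1 / (2*pi*51736.0*1e-08)
   = 307.629 Hz

Step 2 — magnitude at f = 3135.66 Hz:
|H(f)| = 1 / sqrt(1 + (f/fc)^2)
f/fc = 3135.66 / 307.629 = 10.192992
|H| = 1 / sqrt(1 + 103.897086) = 0.0976379
|H|_dB = 20*log10(0.0976379) = -20.21 dB

fc = 307.629 Hz; |H(3135.66 Hz)| = -20.21 dB


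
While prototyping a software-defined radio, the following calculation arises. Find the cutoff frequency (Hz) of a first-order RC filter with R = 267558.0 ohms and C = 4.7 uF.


Cutoff frequency of a first-order RC filter:
fc = 1 / (2 * pi * R * C)
C = 4.7 uF = 4.7e-06 F
fc = 1 / (2 * pi * 267558.0 * 4.7e-06)
   = 1 / 7.9012475237663
   = 0.126562 Hz

0.126562 Hz


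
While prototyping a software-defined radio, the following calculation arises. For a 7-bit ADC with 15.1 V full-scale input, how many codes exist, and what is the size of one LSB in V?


Step 1 — number of quantization levels:
L = 2^N = 2^7 = 128

Step 2 — LSB step size:
delta = Vfs / L
      = 15.1 / 128
      = 0.11796875 V

Levels = 128; step size = 0.11796875 V


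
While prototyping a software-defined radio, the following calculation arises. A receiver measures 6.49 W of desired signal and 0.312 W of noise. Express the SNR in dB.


SNR in decibels:
SNR = 10 * log10(Ps / Pn)
    = 10 * log10(6.49 / 0.312)
    = 10 * log10(20.8013)
    = 10 * 1.3181
    = 13.18 dB

13.18 dB


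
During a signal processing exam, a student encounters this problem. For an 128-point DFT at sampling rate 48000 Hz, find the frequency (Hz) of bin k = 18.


Frequency of DFT bin k:
f_k = k * fs / N
    = 18 * 48000 / 128
    = 864000 / 128
    = 6750.0 Hz

6750.0 Hz


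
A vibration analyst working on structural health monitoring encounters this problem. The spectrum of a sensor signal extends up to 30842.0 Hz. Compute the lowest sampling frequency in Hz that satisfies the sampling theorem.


The Nyquist rate is twice the maximum frequency component.
fs_min = 2 * fmax
      = 2 * 30842.0
      = 61684.0 Hz

61684.0


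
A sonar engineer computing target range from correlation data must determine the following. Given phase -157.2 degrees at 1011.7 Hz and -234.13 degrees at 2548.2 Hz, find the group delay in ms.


Group delay from phase difference:
tau = -d(phi)/d(omega)
d(phi) = -76.93 deg = -1.342682 rad
d(omega) = 2*pi*(2548.2 - 1011.7) = 9654.1142 rad/s
tau = -(-1.342682) / 9654.1142
    = 0.1391 ms

0.1391 ms


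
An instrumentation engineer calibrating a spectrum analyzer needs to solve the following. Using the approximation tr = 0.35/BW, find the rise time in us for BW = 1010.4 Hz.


Rise time from bandwidth relationship:
tr = 0.35 / BW
   = 0.35 / 1010.4
   = 0.0003463974663 s
   = 346.3975 us

346.3975 us


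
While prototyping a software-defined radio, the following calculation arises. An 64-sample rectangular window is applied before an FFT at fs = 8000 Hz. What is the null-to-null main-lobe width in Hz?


Main lobe width for a rectangular window:
Width = 2 * fs / N
      = 2 * 8000 / 64
      = 16000 / 64
      = 250.0 Hz

250.0 Hz


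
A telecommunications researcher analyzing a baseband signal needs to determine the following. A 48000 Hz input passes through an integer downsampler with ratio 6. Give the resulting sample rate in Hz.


Decimation reduces the sample rate:
fs_out = fs_in / M
       = 48000 / 6
       = 8000.0 Hz

8000.0 Hz


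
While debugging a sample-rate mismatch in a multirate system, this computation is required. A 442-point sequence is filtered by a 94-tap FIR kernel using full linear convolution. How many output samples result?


Linear convolution output length:
L = N + M - 1
  = 442 + 94 - 1
  = 535 samples

535


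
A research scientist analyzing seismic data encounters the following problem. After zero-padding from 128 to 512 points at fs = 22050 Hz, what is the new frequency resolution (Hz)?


Frequency resolution after zero-padding:
N_padded = 128 * 4 = 512
df = fs / N_padded
   = 22050 / 512
   = 43.0664 Hz

43.0664 Hz


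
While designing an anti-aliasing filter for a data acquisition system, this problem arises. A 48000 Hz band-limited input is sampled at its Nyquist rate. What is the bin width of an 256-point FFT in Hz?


Step 1 — Nyquist sampling rate:
fs = 2 * fmax = 2 * 48000 = 96000 Hz

Step 2 — DFT bin spacing:
df = fs / N = 96000 / 256 = 375.0 Hz

375.0 Hz


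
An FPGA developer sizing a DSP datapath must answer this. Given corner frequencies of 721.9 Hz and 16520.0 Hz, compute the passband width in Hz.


Bandwidth is the difference of -3dB frequencies:
BW = f_high - f_low
   = 16520.0 - 721.9
   = 15798.1 Hz

15798.1 Hz


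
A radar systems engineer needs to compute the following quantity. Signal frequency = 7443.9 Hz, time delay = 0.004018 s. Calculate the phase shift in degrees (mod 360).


Phase shift from frequency and time delay:
phi = 360 * f * t_delay
    = 360 * 7443.9 * 0.004018
    = 10767.45 degrees
    mod 360 = 327.45 degrees

327.45 degrees


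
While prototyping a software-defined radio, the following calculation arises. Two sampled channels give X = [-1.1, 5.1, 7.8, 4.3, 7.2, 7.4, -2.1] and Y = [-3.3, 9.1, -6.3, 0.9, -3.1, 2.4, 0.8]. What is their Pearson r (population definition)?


Pearson correlation coefficient (population):
r = cov(X,Y) / (std(X) * std(Y))
Mean X = 4.0857, Mean Y = 0.0714
Cov(X,Y) = -0.501837
Std(X) = 3.793012, Std(Y) = 4.631789
r = -0.0286

-0.0286


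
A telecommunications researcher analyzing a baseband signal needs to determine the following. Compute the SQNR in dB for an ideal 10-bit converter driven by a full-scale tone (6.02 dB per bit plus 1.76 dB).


Theoretical SNR for a full-scale sinusoid:
SNR = 6.02 * N + 1.76
    = 6.02 * 10 + 1.76
    = 60.2 + 1.76
    = 61.96 dB

61.96 dB


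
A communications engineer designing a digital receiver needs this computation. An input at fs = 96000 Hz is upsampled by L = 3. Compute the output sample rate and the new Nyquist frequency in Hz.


Step 1 — output sample rate after interpolation by L:
fs_out = L * fs_in = 3 * 96000 = 288000 Hz

Step 2 — Nyquist frequency of the output stream:
f_Nyq = fs_out / 2 = 288000 / 2 = 144000.0 Hz

fs_out = 288000 Hz; f_Nyquist = 144000.0 Hz


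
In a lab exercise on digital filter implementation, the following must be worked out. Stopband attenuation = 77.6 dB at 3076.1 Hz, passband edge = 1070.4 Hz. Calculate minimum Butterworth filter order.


Butterworth filter order formula:
n = log10(10^(A/10) - 1) / (2 * log10(f_stop/f_pass))
10^(77.6/10) - 1 = 57543992.7337
f_stop/f_pass = 3076.1 / 1070.4 = 2.8738
n = 8.4632 -> ceil = 9

9


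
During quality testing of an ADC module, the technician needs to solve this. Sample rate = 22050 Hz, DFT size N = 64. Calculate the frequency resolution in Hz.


DFT frequency resolution:
df = fs / N
   = 22050 / 64
   = 344.5312 Hz

344.5312 Hz


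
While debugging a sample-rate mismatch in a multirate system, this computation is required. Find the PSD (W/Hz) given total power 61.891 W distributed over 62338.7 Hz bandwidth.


Power spectral density:
PSD = P / BW
    = 61.891 / 62338.7
    = 0.00099282 W/Hz

0.00099282 W/Hz


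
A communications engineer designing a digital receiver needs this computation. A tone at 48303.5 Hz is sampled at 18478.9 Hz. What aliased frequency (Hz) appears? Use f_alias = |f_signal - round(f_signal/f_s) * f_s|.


Compute the nearest integer multiple of fs to the signal:
n = round(48303.5 / 18478.9) = 3
f_alias = |48303.5 - 3 * 18478.9|
        = |48303.5 - 55436.7|
        = 7133.2 Hz

7133.2


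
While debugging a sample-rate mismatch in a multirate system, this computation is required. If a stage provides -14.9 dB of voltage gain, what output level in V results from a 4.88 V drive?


Output voltage from dB gain:
V_out = V_in * 10^(gain_dB / 20)
      = 4.88 * 10^(-14.9 / 20)
      = 4.88 * 0.179887
      = 0.8778 V

0.8778 V


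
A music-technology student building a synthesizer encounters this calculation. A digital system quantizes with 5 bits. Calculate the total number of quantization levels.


Number of quantization levels = 2^N
= 2^5
= 32

32


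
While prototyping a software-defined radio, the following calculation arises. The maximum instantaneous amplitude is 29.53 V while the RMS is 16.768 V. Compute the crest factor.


Crest factor is the ratio of peak to RMS:
CF = V_peak / V_rms
   = 29.53 / 16.768
   = 1.7611

1.7611


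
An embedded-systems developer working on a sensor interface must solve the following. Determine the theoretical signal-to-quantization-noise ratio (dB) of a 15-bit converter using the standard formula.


Theoretical SNR for a full-scale sinusoid:
SNR = 6.02 * N + 1.76
    = 6.02 * 15 + 1.76
    = 90.3 + 1.76
    = 92.06 dB

92.06 dB


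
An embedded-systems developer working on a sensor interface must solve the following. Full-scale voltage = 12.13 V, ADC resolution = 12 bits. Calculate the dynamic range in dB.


Dynamic range from full-scale to LSB:
V_min = V_max / 2^bits = 12.13 / 2^12
DR = 20 * log10(V_max / V_min)
   = 20 * log10(2^12)
   = 20 * 12 * log10(2)
   = 72.25 dB

72.25 dB


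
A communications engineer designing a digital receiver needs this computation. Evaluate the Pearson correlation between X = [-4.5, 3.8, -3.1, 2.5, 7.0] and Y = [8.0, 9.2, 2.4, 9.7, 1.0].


Pearson correlation coefficient (population):
r = cov(X,Y) / (std(X) * std(Y))
Mean X = 1.14, Mean Y = 6.06
Cov(X,Y) = -2.3544
Std(X) = 4.313977, Std(Y) = 3.629656
r = -0.1504

-0.1504


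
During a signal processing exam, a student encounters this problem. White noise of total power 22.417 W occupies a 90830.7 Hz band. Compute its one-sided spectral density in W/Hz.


Power spectral density:
PSD = P / BW
    = 22.417 / 90830.7
    = 0.0002468 W/Hz

0.0002468 W/Hz


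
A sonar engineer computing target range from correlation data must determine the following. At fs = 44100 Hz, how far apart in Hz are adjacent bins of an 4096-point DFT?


DFT frequency resolution:
df = fs / N
   = 44100 / 4096
   = 10.7666 Hz

10.7666 Hz


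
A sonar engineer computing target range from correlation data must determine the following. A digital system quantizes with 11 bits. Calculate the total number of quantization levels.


Number of quantization levels = 2^N
= 2^11
= 2048

2048


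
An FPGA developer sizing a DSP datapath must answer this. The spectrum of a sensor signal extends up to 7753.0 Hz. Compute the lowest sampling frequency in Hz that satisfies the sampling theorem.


The Nyquist rate is twice the maximum frequency component.
fs_min = 2 * fmax
      = 2 * 7753.0
      = 15506.0 Hz

15506.0


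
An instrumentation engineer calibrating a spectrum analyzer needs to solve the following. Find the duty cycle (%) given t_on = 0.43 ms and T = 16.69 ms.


Duty cycle as a percentage:
DC = (t_on / T) * 100
   = (0.43 / 16.69) * 100
   = 0.025764 * 100
   = 2.58 %

2.58 %


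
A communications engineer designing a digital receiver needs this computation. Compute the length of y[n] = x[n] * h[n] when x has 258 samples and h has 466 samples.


Linear convolution output length:
L = N + M - 1
  = 258 + 466 - 1
  = 723 samples

723


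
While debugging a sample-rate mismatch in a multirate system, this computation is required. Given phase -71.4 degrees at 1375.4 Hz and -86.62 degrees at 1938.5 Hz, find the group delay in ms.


Group delay from phase difference:
tau = -d(phi)/d(omega)
d(phi) = -15.22 deg = -0.265639 rad
d(omega) = 2*pi*(1938.5 - 1375.4) = 3538.0616 rad/s
tau = -(-0.265639) / 3538.0616
    = 0.0751 ms

0.0751 ms


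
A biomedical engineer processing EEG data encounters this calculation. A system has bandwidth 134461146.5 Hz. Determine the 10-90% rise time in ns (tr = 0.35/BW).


Rise time from bandwidth relationship:
tr = 0.35 / BW
   = 0.35 / 134461146.5
   = 2.602982416e-09 s
   = 2.603 ns

2.603 ns


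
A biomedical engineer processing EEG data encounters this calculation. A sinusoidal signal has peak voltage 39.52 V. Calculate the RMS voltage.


RMS voltage for a sinusoidal waveform:
V_rms = V_peak / sqrt(2)
      = 39.52 / 1.414214
      = 27.945 V

27.945 V


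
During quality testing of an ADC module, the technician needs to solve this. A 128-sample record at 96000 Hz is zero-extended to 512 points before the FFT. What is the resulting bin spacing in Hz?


Frequency resolution after zero-padding:
N_padded = 128 * 4 = 512
df = fs / N_padded
   = 96000 / 512
   = 187.5 Hz

187.5 Hz


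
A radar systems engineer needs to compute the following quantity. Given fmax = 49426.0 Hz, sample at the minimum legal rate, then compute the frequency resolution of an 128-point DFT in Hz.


Step 1 — Nyquist sampling rate:
fs = 2 * fmax = 2 * 49426.0 = 98852.0 Hz

Step 2 — DFT bin spacing:
df = fs / N = 98852.0 / 128 = 772.2812 Hz

772.2812 Hz


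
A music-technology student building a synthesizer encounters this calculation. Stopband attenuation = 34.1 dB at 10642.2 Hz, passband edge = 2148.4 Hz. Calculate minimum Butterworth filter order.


Butterworth filter order formula:
n = log10(10^(A/10) - 1) / (2 * log10(f_stop/f_pass))
10^(34.1/10) - 1 = 2569.3958
f_stop/f_pass = 10642.2 / 2148.4 = 4.9535
n = 2.4534 -> ceil = 3

3


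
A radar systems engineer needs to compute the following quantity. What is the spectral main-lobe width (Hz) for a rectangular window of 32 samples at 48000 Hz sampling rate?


Main lobe width for a rectangular window:
Width = 2 * fs / N
      = 2 * 48000 / 32
      = 96000 / 32
      = 3000.0 Hz

3000.0 Hz


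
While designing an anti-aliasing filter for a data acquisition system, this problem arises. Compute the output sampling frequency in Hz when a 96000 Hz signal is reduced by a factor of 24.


Decimation reduces the sample rate:
fs_out = fs_in / M
       = 96000 / 24
       = 4000.0 Hz

4000.0 Hz


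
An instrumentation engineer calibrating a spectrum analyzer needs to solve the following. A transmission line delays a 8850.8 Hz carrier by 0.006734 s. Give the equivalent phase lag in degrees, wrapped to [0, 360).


Phase shift from frequency and time delay:
phi = 360 * f * t_delay
    = 360 * 8850.8 * 0.006734
    = 21456.46 degrees
    mod 360 = 216.46 degrees

216.46 degrees


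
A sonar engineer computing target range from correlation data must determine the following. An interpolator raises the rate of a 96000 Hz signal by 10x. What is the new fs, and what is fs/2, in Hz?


Step 1 — output sample rate after interpolation by L:
fs_out = L * fs_in = 10 * 96000 = 960000 Hz

Step 2 — Nyquist frequency of the output stream:
f_Nyq = fs_out / 2 = 960000 / 2 = 480000.0 Hz

fs_out = 960000 Hz; f_Nyquist = 480000.0 Hz


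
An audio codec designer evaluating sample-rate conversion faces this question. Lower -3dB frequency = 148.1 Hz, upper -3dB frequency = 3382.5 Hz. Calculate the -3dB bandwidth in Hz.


Bandwidth is the difference of -3dB frequencies:
BW = f_high - f_low
   = 3382.5 - 148.1
   = 3234.4 Hz

3234.4 Hz


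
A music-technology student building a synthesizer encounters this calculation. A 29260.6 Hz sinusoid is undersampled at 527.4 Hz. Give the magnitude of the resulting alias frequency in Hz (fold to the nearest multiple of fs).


Compute the nearest integer multiple of fs to the signal:
n = round(29260.6 / 527.4) = 55
f_alias = |29260.6 - 55 * 527.4|
        = |29260.6 - 29007.0|
        = 253.6 Hz

253.6


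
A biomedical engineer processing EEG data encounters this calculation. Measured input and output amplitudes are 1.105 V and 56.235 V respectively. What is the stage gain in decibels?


Voltage gain in dB:
G = 20 * log10(Vout / Vin)
  = 20 * log10(56.235 / 1.105)
  = 20 * log10(50.891403)
  = 20 * 1.706644
  = 34.13 dB

34.13 dB


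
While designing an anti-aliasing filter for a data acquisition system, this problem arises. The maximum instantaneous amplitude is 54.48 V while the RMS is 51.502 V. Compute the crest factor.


Crest factor is the ratio of peak to RMS:
CF = V_peak / V_rms
   = 54.48 / 51.502
   = 1.0578

1.0578


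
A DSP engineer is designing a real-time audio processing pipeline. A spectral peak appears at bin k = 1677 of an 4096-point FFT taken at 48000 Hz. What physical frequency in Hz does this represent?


Frequency of DFT bin k:
f_k = k * fs / N
    = 1677 * 48000 / 4096
    = 80496000 / 4096
    = 19652.344 Hz

19652.344 Hz


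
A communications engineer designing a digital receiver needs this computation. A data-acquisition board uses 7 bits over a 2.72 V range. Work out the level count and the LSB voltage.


Step 1 — number of quantization levels:
L = 2^N = 2^7 = 128

Step 2 — LSB step size:
delta = Vfs / L
      = 2.72 / 128
      = 0.02125 V

Levels = 128; step size = 0.02125 V


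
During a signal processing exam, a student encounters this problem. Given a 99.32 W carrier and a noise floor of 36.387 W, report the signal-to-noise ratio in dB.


SNR in decibels:
SNR = 10 * log10(Ps / Pn)
    = 10 * log10(99.32 / 36.387)
    = 10 * log10(2.7295)
    = 10 * 0.4361
    = 4.36 dB

4.36 dB


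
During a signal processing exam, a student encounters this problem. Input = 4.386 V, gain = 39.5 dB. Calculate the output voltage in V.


Output voltage from dB gain:
V_out = V_in * 10^(gain_dB / 20)
      = 4.386 * 10^(39.5 / 20)
      = 4.386 * 94.406088
      = 414.0651 V

414.0651 V


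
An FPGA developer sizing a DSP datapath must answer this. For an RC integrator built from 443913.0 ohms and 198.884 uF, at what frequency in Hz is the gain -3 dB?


Cutoff frequency of a first-order RC filter:
fc = 1 / (2 * pi * R * C)
C = 198.884 uF = 0.000198884 F
fc = 1 / (2 * pi * 443913.0 * 0.000198884)
   = 1 / 554.72479444778
   = 0.001803 Hz

0.001803 Hz


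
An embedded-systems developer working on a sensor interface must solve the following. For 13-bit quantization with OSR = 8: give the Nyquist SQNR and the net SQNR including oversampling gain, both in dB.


Step 1 — baseline SQNR at Nyquist:
SQNR_base = 6.02*N + 1.76
          = 6.02*13 + 1.76
          = 80.02 dB

Step 2 — oversampling processing gain:
G = 10*log10(OSR) = 10*log10(8) = 9.03 dB

Step 3 — total:
SQNR_total = 80.02 + 9.03 = 89.05 dB

Base SQNR = 80.02 dB; oversampled SQNR = 89.05 dB


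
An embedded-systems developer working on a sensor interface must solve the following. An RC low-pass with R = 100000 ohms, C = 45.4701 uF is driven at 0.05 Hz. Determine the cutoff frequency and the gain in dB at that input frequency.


Step 1 — cutoff frequency:
fc = 1 / (2*pi*R*C)
C = 45.4701 uF = 4.54701e-05 F
fc = 1 / (2*pi*100000*4.54701e-05)
   = 0.0350021 Hz

Step 2 — magnitude at f = 0.05 Hz:
|H(f)| = 1 / sqrt(1 + (f/fc)^2)
f/fc = 0.05 / 0.0350021 = 1.428486
|H| = 1 / sqrt(1 + 2.040572) = 0.5734854
|H|_dB = 20*log10(0.5734854) = -4.83 dB

fc = 0.0350021 Hz; |H(0.05 Hz)| = -4.83 dB


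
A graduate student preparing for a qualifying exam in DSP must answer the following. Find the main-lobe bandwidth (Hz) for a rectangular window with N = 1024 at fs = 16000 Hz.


Main lobe width for a rectangular window:
Width = 2 * fs / N
      = 2 * 16000 / 1024
      = 32000 / 1024
      = 31.25 Hz

31.25 Hz


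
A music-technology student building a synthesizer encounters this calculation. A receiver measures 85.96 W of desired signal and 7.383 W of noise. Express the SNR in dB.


SNR in decibels:
SNR = 10 * log10(Ps / Pn)
    = 10 * log10(85.96 / 7.383)
    = 10 * log10(11.643)
    = 10 * 1.0661
    = 10.66 dB

10.66 dB


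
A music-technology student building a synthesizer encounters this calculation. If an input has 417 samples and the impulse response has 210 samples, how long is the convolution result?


Linear convolution output length:
L = N + M - 1
  = 417 + 210 - 1
  = 626 samples

626


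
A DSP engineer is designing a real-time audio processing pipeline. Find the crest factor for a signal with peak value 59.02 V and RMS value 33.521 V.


Crest factor is the ratio of peak to RMS:
CF = V_peak / V_rms
   = 59.02 / 33.521
   = 1.7607

1.7607


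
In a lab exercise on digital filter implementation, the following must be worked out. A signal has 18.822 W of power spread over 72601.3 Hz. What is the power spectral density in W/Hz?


Power spectral density:
PSD = P / BW
    = 18.822 / 72601.3
    = 0.00025925 W/Hz

0.00025925 W/Hz


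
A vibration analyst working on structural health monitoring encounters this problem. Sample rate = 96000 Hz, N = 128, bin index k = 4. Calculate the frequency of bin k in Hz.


Frequency of DFT bin k:
f_k = k * fs / N
    = 4 * 96000 / 128
    = 384000 / 128
    = 3000.0 Hz

3000.0 Hz


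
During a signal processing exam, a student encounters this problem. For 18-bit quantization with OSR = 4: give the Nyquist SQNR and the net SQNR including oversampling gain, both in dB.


Step 1 — baseline SQNR at Nyquist:
SQNR_base = 6.02*N + 1.76
          = 6.02*18 + 1.76
          = 110.12 dB

Step 2 — oversampling processing gain:
G = 10*log10(OSR) = 10*log10(4) = 6.02 dB

Step 3 — total:
SQNR_total = 110.12 + 6.02 = 116.14 dB

Base SQNR = 110.12 dB; oversampled SQNR = 116.14 dB


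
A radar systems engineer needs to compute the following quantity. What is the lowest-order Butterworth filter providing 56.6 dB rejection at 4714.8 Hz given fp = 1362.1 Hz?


Butterworth filter order formula:
n = log10(10^(A/10) - 1) / (2 * log10(f_stop/f_pass))
10^(56.6/10) - 1 = 457087.1896
f_stop/f_pass = 4714.8 / 1362.1 = 3.4614
n = 5.248 -> ceil = 6

6


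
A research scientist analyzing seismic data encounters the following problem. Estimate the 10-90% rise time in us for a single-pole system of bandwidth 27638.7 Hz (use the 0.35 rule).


Rise time from bandwidth relationship:
tr = 0.35 / BW
   = 0.35 / 27638.7
   = 1.266340313e-05 s
   = 12.6634 us

12.6634 us


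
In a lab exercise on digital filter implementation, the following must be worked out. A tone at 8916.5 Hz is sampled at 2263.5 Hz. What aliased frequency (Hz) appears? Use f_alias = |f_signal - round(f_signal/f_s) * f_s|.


Compute the nearest integer multiple of fs to the signal:
n = round(8916.5 / 2263.5) = 4
f_alias = |8916.5 - 4 * 2263.5|
        = |8916.5 - 9054.0|
        = 137.5 Hz

137.5


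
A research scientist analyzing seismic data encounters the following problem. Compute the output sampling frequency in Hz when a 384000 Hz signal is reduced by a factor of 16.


Decimation reduces the sample rate:
fs_out = fs_in / M
       = 384000 / 16
       = 24000.0 Hz

24000.0 Hz


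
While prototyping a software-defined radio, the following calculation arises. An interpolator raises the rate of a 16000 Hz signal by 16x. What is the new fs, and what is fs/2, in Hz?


Step 1 — output sample rate after interpolation by L:
fs_out = L * fs_in = 16 * 16000 = 256000 Hz

Step 2 — Nyquist frequency of the output stream:
f_Nyq = fs_out / 2 = 256000 / 2 = 128000.0 Hz

fs_out = 256000 Hz; f_Nyquist = 128000.0 Hz


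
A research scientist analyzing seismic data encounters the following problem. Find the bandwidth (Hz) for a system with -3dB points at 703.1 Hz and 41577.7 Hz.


Bandwidth is the difference of -3dB frequencies:
BW = f_high - f_low
   = 41577.7 - 703.1
   = 40874.6 Hz

40874.6 Hz


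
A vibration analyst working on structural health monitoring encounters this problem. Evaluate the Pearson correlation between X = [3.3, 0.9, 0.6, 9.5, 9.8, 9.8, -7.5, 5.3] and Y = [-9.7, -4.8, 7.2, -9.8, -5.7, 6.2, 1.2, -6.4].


Pearson correlation coefficient (population):
r = cov(X,Y) / (std(X) * std(Y))
Mean X = 3.9625, Mean Y = -2.725
Cov(X,Y) = -9.593437
Std(X) = 5.624931, Std(Y) = 6.314022
r = -0.2701

-0.2701


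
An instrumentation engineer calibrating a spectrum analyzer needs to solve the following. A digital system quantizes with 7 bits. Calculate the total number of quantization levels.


Number of quantization levels = 2^N
= 2^7
= 128

128


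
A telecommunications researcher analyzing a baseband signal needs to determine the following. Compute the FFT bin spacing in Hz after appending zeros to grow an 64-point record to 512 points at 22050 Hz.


Frequency resolution after zero-padding:
N_padded = 64 * 8 = 512
df = fs / N_padded
   = 22050 / 512
   = 43.0664 Hz

43.0664 Hz


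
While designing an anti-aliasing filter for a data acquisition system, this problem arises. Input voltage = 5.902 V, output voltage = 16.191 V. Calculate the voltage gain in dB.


Voltage gain in dB:
G = 20 * log10(Vout / Vin)
  = 20 * log10(16.191 / 5.902)
  = 20 * log10(2.743307)
  = 20 * 0.438274
  = 8.77 dB

8.77 dB


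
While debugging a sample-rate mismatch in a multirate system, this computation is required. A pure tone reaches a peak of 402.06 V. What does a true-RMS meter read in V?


RMS voltage for a sinusoidal waveform:
V_rms = V_peak / sqrt(2)
      = 402.06 / 1.414214
      = 284.299 V

284.299 V


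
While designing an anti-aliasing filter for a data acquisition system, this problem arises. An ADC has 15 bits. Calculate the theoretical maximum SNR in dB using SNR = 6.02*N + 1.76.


Theoretical SNR for a full-scale sinusoid:
SNR = 6.02 * N + 1.76
    = 6.02 * 15 + 1.76
    = 90.3 + 1.76
    = 92.06 dB

92.06 dB


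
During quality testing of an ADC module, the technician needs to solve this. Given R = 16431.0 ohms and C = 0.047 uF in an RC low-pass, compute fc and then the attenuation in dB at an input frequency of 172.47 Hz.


Step 1 — cutoff frequency:
fc = 1 / (2*pi*R*C)
C = 0.047 uF = 4.7e-08 F
fc = 1 / (2*pi*16431.0*4.7e-08)
   = 206.091 Hz

Step 2 — magnitude at f = 172.47 Hz:
|H(f)| = 1 / sqrt(1 + (f/fc)^2)
f/fc = 172.47 / 206.091 = 0.836863
|H| = 1 / sqrt(1 + 0.70034) = 0.7668883
|H|_dB = 20*log10(0.7668883) = -2.31 dB

fc = 206.091 Hz; |H(172.47 Hz)| = -2.31 dB


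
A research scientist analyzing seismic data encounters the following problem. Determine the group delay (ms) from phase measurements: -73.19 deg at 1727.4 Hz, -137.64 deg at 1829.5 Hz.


Group delay from phase difference:
tau = -d(phi)/d(omega)
d(phi) = -64.45 deg = -1.124865 rad
d(omega) = 2*pi*(1829.5 - 1727.4) = 641.5132 rad/s
tau = -(-1.124865) / 641.5132
    = 1.7535 ms

1.7535 ms


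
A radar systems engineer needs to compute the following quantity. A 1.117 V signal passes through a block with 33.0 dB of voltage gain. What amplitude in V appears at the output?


Output voltage from dB gain:
V_out = V_in * 10^(gain_dB / 20)
      = 1.117 * 10^(33.0 / 20)
      = 1.117 * 44.668359
      = 49.8946 V

49.8946 V
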